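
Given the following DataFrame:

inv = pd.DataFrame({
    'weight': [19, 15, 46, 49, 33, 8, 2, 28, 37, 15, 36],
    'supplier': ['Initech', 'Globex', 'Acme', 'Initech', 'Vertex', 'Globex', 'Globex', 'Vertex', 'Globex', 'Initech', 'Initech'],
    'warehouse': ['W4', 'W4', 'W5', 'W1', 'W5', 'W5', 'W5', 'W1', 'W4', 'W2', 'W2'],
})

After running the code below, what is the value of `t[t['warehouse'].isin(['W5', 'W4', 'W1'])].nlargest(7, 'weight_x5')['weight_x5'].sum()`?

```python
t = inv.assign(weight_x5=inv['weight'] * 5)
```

1135

add column weight_x5 = inv['weight'] * 5:
    weight supplier warehouse  weight_x5
0       19  Initech        W4         95
1       15   Globex        W4         75
2       46     Acme        W5        230
3       49  Initech        W1        245
4       33   Vertex        W5        165
5        8   Globex        W5         40
6        2   Globex        W5         10
7       28   Vertex        W1        140
8       37   Globex        W4        185
9       15  Initech        W2         75
10      36  Initech        W2        180
filter rows where warehouse in ['W5', 'W4', 'W1']:
   weight supplier warehouse  weight_x5
0      19  Initech        W4         95
1      15   Globex        W4         75
2      46     Acme        W5        230
3      49  Initech        W1        245
4      33   Vertex        W5        165
5       8   Globex        W5         40
6       2   Globex        W5         10
7      28   Vertex        W1        140
8      37   Globex        W4        185
take 7 rows with largest weight_x5:
   weight supplier warehouse  weight_x5
3      49  Initech        W1        245
2      46     Acme        W5        230
8      37   Globex        W4        185
4      33   Vertex        W5        165
7      28   Vertex        W1        140
0      19  Initech        W4         95
1      15   Globex        W4         75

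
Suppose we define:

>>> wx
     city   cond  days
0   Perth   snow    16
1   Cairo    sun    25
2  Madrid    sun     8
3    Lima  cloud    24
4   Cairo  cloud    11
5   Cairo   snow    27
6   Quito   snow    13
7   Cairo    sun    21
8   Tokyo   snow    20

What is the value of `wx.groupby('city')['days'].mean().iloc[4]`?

13.0

group by city, mean of days:
city
Cairo     21.0
Lima      24.0
Madrid     8.0
Perth     16.0
Quito     13.0
Tokyo     20.0
Name: days, dtype: float64
Finally, value at position 4 = 13.0.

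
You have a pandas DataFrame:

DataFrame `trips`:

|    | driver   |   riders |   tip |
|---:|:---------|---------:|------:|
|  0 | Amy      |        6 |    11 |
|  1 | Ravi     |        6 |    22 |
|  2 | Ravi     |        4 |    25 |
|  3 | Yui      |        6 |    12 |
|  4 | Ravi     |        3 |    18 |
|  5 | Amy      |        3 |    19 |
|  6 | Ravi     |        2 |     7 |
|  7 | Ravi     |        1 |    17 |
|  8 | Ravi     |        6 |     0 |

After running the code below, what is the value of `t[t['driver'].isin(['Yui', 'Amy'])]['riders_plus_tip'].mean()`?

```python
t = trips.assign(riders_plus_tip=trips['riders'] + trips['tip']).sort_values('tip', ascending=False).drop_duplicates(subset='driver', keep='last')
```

add column riders_plus_tip = trips['riders'] + trips['tip']:
  driver  riders  tip  riders_plus_tip
0    Amy       6   11               17
1   Ravi       6   22               28
2   Ravi       4   25               29
3    Yui       6   12               18
4   Ravi       3   18               21
5    Amy       3   19               22
6   Ravi       2    7                9
7   Ravi       1   17               18
8   Ravi       6    0                6
sort by tip descending:
  driver  riders  tip  riders_plus_tip
2   Ravi       4   25               29
1   Ravi       6   22               28
5    Amy       3   19               22
4   Ravi       3   18               21
7   Ravi       1   17               18
3    Yui       6   12               18
0    Amy       6   11               17
6   Ravi       2    7                9
8   Ravi       6    0                6
drop duplicate driver (keep=last):
  driver  riders  tip  riders_plus_tip
3    Yui       6   12               18
0    Amy       6   11               17
8   Ravi       6    0                6
filter rows where driver in ['Yui', 'Amy']:
  driver  riders  tip  riders_plus_tip
3    Yui       6   12               18
0    Amy       6   11               17
Then the mean of column 'riders_plus_tip': 17.5

17.5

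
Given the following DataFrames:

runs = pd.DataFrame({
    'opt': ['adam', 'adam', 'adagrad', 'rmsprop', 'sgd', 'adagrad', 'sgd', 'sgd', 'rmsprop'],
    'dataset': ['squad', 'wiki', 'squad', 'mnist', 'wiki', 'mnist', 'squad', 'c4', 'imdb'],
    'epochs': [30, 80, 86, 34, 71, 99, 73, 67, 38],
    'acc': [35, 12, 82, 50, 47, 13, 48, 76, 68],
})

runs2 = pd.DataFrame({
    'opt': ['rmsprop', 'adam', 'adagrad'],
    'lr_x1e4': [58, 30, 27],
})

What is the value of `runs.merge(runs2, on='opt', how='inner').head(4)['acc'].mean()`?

44.75

merge on 'opt' (how='inner') → 6 rows:
       opt dataset  epochs  acc  lr_x1e4
0     adam   squad      30   35       30
1     adam    wiki      80   12       30
2  adagrad   squad      86   82       27
3  rmsprop   mnist      34   50       58
4  adagrad   mnist      99   13       27
5  rmsprop    imdb      38   68       58
take first 4 rows:
       opt dataset  epochs  acc  lr_x1e4
0     adam   squad      30   35       30
1     adam    wiki      80   12       30
2  adagrad   squad      86   82       27
3  rmsprop   mnist      34   50       58
Reading off the mean of column 'acc', we get 44.75.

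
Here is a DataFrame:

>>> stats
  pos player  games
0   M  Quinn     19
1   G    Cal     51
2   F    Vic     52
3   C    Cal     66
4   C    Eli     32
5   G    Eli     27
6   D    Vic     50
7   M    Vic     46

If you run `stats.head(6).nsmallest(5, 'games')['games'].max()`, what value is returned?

52

take first 6 rows:
  pos player  games
0   M  Quinn     19
1   G    Cal     51
2   F    Vic     52
3   C    Cal     66
4   C    Eli     32
5   G    Eli     27
take 5 rows with smallest games:
  pos player  games
0   M  Quinn     19
5   G    Eli     27
4   C    Eli     32
1   G    Cal     51
2   F    Vic     52
max of column 'games' → 52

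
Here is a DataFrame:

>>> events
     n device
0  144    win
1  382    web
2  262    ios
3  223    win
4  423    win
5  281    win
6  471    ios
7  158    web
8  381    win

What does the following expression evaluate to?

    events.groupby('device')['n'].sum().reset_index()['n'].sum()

group by device, sum of n:
device
ios     733
web     540
win    1452
Name: n, dtype: int64
reset_index():
  device     n
0    ios   733
1    web   540
2    win  1452

2725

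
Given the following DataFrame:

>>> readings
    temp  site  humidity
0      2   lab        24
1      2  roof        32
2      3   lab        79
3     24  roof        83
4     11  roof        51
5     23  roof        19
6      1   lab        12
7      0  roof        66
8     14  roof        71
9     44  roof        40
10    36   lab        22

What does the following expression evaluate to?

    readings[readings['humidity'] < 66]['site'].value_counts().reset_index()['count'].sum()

filter rows where humidity < 66:
    temp  site  humidity
0      2   lab        24
1      2  roof        32
4     11  roof        51
5     23  roof        19
6      1   lab        12
9     44  roof        40
10    36   lab        22
value_counts of site:
site
roof    4
lab     3
Name: count, dtype: int64
reset_index():
   site  count
0  roof      4
1   lab      3
Then the sum of column 'count': 7

7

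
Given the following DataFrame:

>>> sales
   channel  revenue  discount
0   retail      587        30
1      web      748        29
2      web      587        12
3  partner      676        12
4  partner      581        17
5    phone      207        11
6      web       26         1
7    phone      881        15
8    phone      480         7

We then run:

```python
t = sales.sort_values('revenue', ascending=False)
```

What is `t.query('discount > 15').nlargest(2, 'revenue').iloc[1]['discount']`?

sort by revenue descending:
   channel  revenue  discount
7    phone      881        15
1      web      748        29
3  partner      676        12
0   retail      587        30
2      web      587        12
4  partner      581        17
8    phone      480         7
5    phone      207        11
6      web       26         1
filter rows where discount > 15:
   channel  revenue  discount
1      web      748        29
0   retail      587        30
4  partner      581        17
take 2 rows with largest revenue:
  channel  revenue  discount
1     web      748        29
0  retail      587        30
Then the value at position 1, column 'discount': 30

30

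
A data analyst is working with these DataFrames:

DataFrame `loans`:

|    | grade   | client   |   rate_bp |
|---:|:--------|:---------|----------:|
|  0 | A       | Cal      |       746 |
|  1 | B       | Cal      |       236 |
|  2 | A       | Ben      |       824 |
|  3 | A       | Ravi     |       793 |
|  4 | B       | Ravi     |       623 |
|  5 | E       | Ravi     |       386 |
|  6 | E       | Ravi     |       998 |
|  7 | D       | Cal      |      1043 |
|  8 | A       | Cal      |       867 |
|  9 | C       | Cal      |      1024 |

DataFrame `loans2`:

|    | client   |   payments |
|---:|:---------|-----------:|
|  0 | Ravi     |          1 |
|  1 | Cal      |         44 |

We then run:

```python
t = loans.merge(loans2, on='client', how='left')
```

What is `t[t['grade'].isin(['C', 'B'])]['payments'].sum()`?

merge on 'client' (how='left') → 10 rows:
  grade client  rate_bp  payments
0     A    Cal      746      44.0
1     B    Cal      236      44.0
2     A    Ben      824       NaN
3     A   Ravi      793       1.0
4     B   Ravi      623       1.0
5     E   Ravi      386       1.0
6     E   Ravi      998       1.0
7     D    Cal     1043      44.0
8     A    Cal      867      44.0
9     C    Cal     1024      44.0
filter rows where grade in ['C', 'B']:
  grade client  rate_bp  payments
1     B    Cal      236      44.0
4     B   Ravi      623       1.0
9     C    Cal     1024      44.0
Taking the sum of column 'payments' gives 89.0.

89.0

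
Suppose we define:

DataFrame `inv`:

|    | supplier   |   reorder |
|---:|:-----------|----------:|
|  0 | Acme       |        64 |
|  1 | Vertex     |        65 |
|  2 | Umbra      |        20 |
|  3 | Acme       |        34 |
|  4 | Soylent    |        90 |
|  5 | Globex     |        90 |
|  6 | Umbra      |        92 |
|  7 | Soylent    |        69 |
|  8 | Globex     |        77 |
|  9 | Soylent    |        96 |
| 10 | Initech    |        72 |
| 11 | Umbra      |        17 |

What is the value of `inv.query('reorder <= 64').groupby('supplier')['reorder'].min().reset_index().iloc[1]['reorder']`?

filter rows where reorder <= 64:
   supplier  reorder
0      Acme       64
2     Umbra       20
3      Acme       34
11    Umbra       17
group by supplier, min of reorder:
supplier
Acme     34
Umbra    17
Name: reorder, dtype: int64
reset_index():
  supplier  reorder
0     Acme       34
1    Umbra       17
Taking the value at position 1, column 'reorder' gives 17.

17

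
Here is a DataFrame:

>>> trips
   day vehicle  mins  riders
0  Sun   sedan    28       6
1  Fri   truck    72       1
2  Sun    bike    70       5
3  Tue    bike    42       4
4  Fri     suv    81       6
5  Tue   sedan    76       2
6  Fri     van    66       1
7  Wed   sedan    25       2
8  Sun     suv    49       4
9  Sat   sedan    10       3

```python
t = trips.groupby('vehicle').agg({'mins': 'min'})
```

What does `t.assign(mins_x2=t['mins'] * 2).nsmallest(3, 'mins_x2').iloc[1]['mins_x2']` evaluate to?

group by vehicle, min of mins:
         mins
vehicle      
bike       42
sedan      10
suv        49
truck      72
van        66
add column mins_x2 = t['mins'] * 2:
         mins  mins_x2
vehicle               
bike       42       84
sedan      10       20
suv        49       98
truck      72      144
van        66      132
take 3 rows with smallest mins_x2:
         mins  mins_x2
vehicle               
sedan      10       20
bike       42       84
suv        49       98
Finally, value at position 1, column 'mins_x2' = 84.

84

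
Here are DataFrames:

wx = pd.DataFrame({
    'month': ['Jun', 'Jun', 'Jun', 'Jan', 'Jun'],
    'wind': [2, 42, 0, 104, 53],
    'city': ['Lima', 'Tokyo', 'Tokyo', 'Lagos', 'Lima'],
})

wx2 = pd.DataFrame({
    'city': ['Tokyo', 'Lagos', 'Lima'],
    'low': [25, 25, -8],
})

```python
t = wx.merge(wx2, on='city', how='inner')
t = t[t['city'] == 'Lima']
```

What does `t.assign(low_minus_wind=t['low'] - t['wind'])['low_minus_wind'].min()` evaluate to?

merge on 'city' (how='inner') → 5 rows:
  month  wind   city  low
0   Jun     2   Lima   -8
1   Jun    42  Tokyo   25
2   Jun     0  Tokyo   25
3   Jan   104  Lagos   25
4   Jun    53   Lima   -8
filter rows where city == 'Lima':
  month  wind  city  low
0   Jun     2  Lima   -8
4   Jun    53  Lima   -8
add column low_minus_wind = t['low'] - t['wind']:
  month  wind  city  low  low_minus_wind
0   Jun     2  Lima   -8             -10
4   Jun    53  Lima   -8             -61

-61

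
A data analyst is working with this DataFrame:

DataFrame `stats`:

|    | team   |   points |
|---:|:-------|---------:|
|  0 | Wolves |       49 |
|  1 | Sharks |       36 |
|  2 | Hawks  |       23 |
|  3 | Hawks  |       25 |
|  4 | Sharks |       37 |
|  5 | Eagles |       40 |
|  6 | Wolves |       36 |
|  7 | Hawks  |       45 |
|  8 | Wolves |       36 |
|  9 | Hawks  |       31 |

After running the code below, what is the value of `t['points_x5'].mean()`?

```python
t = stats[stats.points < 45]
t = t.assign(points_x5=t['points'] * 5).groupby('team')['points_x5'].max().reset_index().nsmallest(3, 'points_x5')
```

filter rows where points < 45:
     team  points
1  Sharks      36
2   Hawks      23
3   Hawks      25
4  Sharks      37
5  Eagles      40
6  Wolves      36
8  Wolves      36
9   Hawks      31
add column points_x5 = t['points'] * 5:
     team  points  points_x5
1  Sharks      36        180
2   Hawks      23        115
3   Hawks      25        125
4  Sharks      37        185
5  Eagles      40        200
6  Wolves      36        180
8  Wolves      36        180
9   Hawks      31        155
group by team, max of points_x5:
team
Eagles    200
Hawks     155
Sharks    185
Wolves    180
Name: points_x5, dtype: int64
reset_index():
     team  points_x5
0  Eagles        200
1   Hawks        155
2  Sharks        185
3  Wolves        180
take 3 rows with smallest points_x5:
     team  points_x5
1   Hawks        155
3  Wolves        180
2  Sharks        185

173.333333333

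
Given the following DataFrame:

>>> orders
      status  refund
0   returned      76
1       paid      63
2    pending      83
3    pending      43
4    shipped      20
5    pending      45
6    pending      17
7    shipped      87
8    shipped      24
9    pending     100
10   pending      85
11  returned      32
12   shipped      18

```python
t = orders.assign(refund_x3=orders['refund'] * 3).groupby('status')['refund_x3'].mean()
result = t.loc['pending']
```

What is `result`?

186.5

add column refund_x3 = orders['refund'] * 3:
      status  refund  refund_x3
0   returned      76        228
1       paid      63        189
2    pending      83        249
3    pending      43        129
4    shipped      20         60
5    pending      45        135
6    pending      17         51
7    shipped      87        261
8    shipped      24         72
9    pending     100        300
10   pending      85        255
11  returned      32         96
12   shipped      18         54
group by status, mean of refund_x3:
status
paid        189.00
pending     186.50
returned    162.00
shipped     111.75
Name: refund_x3, dtype: float64
Then the value at index 'pending': 186.5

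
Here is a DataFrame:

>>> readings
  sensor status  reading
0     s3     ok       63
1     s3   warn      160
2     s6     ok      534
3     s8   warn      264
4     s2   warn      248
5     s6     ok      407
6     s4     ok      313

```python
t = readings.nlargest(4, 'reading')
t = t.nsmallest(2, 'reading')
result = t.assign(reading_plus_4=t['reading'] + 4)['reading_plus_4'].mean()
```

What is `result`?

292.5

take 4 rows with largest reading:
  sensor status  reading
2     s6     ok      534
5     s6     ok      407
6     s4     ok      313
3     s8   warn      264
take 2 rows with smallest reading:
  sensor status  reading
3     s8   warn      264
6     s4     ok      313
add column reading_plus_4 = t['reading'] + 4:
  sensor status  reading  reading_plus_4
3     s8   warn      264             268
6     s4     ok      313             317
mean of column 'reading_plus_4' → 292.5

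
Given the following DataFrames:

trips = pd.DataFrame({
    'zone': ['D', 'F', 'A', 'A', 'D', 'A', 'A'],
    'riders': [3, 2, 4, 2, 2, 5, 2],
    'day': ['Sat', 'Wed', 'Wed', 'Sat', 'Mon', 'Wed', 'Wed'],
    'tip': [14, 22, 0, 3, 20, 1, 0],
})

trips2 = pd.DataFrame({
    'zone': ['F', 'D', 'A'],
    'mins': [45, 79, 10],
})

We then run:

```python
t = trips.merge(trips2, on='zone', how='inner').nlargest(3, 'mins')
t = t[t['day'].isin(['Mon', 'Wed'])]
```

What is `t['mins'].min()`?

merge on 'zone' (how='inner') → 7 rows:
  zone  riders  day  tip  mins
0    D       3  Sat   14    79
1    F       2  Wed   22    45
2    A       4  Wed    0    10
3    A       2  Sat    3    10
4    D       2  Mon   20    79
5    A       5  Wed    1    10
6    A       2  Wed    0    10
take 3 rows with largest mins:
  zone  riders  day  tip  mins
0    D       3  Sat   14    79
4    D       2  Mon   20    79
1    F       2  Wed   22    45
filter rows where day in ['Mon', 'Wed']:
  zone  riders  day  tip  mins
4    D       2  Mon   20    79
1    F       2  Wed   22    45
The min of column 'mins' is 45.

45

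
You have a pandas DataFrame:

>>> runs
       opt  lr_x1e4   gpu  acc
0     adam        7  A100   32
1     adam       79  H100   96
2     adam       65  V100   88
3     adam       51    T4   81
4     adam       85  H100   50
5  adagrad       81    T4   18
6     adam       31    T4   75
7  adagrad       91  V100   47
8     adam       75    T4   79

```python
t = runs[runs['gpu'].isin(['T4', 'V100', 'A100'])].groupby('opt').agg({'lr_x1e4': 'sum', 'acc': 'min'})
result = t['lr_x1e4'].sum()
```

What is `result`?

filter rows where gpu in ['T4', 'V100', 'A100']:
       opt  lr_x1e4   gpu  acc
0     adam        7  A100   32
2     adam       65  V100   88
3     adam       51    T4   81
5  adagrad       81    T4   18
6     adam       31    T4   75
7  adagrad       91  V100   47
8     adam       75    T4   79
group by opt: sum(lr_x1e4), min(acc):
         lr_x1e4  acc
opt                  
adagrad      172   18
adam         229   32

401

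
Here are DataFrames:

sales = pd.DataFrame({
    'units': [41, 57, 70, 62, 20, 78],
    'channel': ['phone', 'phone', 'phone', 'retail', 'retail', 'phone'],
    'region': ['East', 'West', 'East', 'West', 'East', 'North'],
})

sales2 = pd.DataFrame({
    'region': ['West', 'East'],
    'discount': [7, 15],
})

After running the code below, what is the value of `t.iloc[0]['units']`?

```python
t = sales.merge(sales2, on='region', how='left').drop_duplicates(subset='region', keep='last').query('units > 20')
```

62

merge on 'region' (how='left') → 6 rows:
   units channel region  discount
0     41   phone   East      15.0
1     57   phone   West       7.0
2     70   phone   East      15.0
3     62  retail   West       7.0
4     20  retail   East      15.0
5     78   phone  North       NaN
drop duplicate region (keep=last):
   units channel region  discount
3     62  retail   West       7.0
4     20  retail   East      15.0
5     78   phone  North       NaN
filter rows where units > 20:
   units channel region  discount
3     62  retail   West       7.0
5     78   phone  North       NaN
Reading off the value at position 0, column 'units', we get 62.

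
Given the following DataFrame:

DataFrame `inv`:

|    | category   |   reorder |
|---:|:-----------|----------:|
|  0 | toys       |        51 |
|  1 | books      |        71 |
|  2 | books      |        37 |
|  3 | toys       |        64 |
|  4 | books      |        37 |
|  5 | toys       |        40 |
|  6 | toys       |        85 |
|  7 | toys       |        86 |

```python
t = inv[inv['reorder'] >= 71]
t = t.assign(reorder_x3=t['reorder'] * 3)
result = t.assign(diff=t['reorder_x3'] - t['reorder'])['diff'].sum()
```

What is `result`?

filter rows where reorder >= 71:
  category  reorder
1    books       71
6     toys       85
7     toys       86
add column reorder_x3 = t['reorder'] * 3:
  category  reorder  reorder_x3
1    books       71         213
6     toys       85         255
7     toys       86         258
add column diff = t['reorder_x3'] - t['reorder']:
  category  reorder  reorder_x3  diff
1    books       71         213   142
6     toys       85         255   170
7     toys       86         258   172

484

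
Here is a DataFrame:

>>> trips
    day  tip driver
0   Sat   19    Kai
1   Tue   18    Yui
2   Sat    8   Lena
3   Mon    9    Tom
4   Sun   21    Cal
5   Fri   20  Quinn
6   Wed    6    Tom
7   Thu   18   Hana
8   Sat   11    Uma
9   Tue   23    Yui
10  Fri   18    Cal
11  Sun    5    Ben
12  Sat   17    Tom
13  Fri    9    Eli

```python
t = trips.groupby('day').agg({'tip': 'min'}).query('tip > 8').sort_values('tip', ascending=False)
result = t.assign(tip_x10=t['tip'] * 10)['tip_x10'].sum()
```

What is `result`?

540

group by day, min of tip:
     tip
day     
Fri    9
Mon    9
Sat    8
Sun    5
Thu   18
Tue   18
Wed    6
filter rows where tip > 8:
     tip
day     
Fri    9
Mon    9
Thu   18
Tue   18
sort by tip descending:
     tip
day     
Thu   18
Tue   18
Fri    9
Mon    9
add column tip_x10 = t['tip'] * 10:
     tip  tip_x10
day              
Thu   18      180
Tue   18      180
Fri    9       90
Mon    9       90
Taking the sum of column 'tip_x10' gives 540.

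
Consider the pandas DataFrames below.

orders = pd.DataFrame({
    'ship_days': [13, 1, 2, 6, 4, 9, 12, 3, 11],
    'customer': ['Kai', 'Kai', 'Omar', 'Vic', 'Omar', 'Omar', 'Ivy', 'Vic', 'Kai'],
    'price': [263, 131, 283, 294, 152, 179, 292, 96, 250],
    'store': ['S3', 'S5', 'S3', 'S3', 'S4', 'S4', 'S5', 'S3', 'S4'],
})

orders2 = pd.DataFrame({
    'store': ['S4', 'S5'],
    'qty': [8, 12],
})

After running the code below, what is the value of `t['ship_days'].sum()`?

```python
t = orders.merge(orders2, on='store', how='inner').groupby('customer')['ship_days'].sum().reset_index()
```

merge on 'store' (how='inner') → 5 rows:
   ship_days customer  price store  qty
0          1      Kai    131    S5   12
1          4     Omar    152    S4    8
2          9     Omar    179    S4    8
3         12      Ivy    292    S5   12
4         11      Kai    250    S4    8
group by customer, sum of ship_days:
customer
Ivy     12
Kai     12
Omar    13
Name: ship_days, dtype: int64
reset_index():
  customer  ship_days
0      Ivy         12
1      Kai         12
2     Omar         13
Hence 37.

37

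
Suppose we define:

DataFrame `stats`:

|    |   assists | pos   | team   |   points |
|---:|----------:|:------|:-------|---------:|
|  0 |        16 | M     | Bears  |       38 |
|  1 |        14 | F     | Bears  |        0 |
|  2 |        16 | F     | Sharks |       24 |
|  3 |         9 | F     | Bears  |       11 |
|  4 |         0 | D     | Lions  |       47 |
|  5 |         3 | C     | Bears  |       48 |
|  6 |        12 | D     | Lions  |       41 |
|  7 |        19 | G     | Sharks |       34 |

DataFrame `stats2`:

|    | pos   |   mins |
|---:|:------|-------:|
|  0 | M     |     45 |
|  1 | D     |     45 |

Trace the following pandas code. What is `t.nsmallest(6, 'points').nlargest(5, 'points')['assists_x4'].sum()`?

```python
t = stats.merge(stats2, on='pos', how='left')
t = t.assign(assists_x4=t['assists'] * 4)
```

288

merge on 'pos' (how='left') → 8 rows:
   assists pos    team  points  mins
0       16   M   Bears      38  45.0
1       14   F   Bears       0   NaN
2       16   F  Sharks      24   NaN
3        9   F   Bears      11   NaN
4        0   D   Lions      47  45.0
5        3   C   Bears      48   NaN
6       12   D   Lions      41  45.0
7       19   G  Sharks      34   NaN
add column assists_x4 = t['assists'] * 4:
   assists pos    team  points  mins  assists_x4
0       16   M   Bears      38  45.0          64
1       14   F   Bears       0   NaN          56
2       16   F  Sharks      24   NaN          64
3        9   F   Bears      11   NaN          36
4        0   D   Lions      47  45.0           0
5        3   C   Bears      48   NaN          12
6       12   D   Lions      41  45.0          48
7       19   G  Sharks      34   NaN          76
take 6 rows with smallest points:
   assists pos    team  points  mins  assists_x4
1       14   F   Bears       0   NaN          56
3        9   F   Bears      11   NaN          36
2       16   F  Sharks      24   NaN          64
7       19   G  Sharks      34   NaN          76
0       16   M   Bears      38  45.0          64
6       12   D   Lions      41  45.0          48
take 5 rows with largest points:
   assists pos    team  points  mins  assists_x4
6       12   D   Lions      41  45.0          48
0       16   M   Bears      38  45.0          64
7       19   G  Sharks      34   NaN          76
2       16   F  Sharks      24   NaN          64
3        9   F   Bears      11   NaN          36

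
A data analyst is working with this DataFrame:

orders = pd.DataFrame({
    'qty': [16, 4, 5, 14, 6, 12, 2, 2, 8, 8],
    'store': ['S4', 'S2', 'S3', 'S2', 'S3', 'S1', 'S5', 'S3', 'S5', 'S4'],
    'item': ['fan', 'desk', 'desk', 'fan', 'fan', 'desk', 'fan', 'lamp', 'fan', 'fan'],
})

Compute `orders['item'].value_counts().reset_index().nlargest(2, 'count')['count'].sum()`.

9

value_counts of item:
item
fan     6
desk    3
lamp    1
Name: count, dtype: int64
reset_index():
   item  count
0   fan      6
1  desk      3
2  lamp      1
take 2 rows with largest count:
   item  count
0   fan      6
1  desk      3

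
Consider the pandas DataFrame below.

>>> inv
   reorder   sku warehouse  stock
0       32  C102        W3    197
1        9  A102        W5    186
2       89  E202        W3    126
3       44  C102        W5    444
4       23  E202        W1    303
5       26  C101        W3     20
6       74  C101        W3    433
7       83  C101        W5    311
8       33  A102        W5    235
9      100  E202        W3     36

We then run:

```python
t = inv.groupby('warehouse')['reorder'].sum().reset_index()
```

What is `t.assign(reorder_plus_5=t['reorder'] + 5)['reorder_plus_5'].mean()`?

group by warehouse, sum of reorder:
warehouse
W1     23
W3    321
W5    169
Name: reorder, dtype: int64
reset_index():
  warehouse  reorder
0        W1       23
1        W3      321
2        W5      169
add column reorder_plus_5 = t['reorder'] + 5:
  warehouse  reorder  reorder_plus_5
0        W1       23              28
1        W3      321             326
2        W5      169             174

176.0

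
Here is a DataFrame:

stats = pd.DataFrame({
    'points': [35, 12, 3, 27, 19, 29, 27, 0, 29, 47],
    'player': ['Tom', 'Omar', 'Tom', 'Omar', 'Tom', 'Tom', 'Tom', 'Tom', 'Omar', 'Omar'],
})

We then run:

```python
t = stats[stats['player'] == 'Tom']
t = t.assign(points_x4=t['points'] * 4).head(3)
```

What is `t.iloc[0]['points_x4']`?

140

filter rows where player == 'Tom':
   points player
0      35    Tom
2       3    Tom
4      19    Tom
5      29    Tom
6      27    Tom
7       0    Tom
add column points_x4 = t['points'] * 4:
   points player  points_x4
0      35    Tom        140
2       3    Tom         12
4      19    Tom         76
5      29    Tom        116
6      27    Tom        108
7       0    Tom          0
take first 3 rows:
   points player  points_x4
0      35    Tom        140
2       3    Tom         12
4      19    Tom         76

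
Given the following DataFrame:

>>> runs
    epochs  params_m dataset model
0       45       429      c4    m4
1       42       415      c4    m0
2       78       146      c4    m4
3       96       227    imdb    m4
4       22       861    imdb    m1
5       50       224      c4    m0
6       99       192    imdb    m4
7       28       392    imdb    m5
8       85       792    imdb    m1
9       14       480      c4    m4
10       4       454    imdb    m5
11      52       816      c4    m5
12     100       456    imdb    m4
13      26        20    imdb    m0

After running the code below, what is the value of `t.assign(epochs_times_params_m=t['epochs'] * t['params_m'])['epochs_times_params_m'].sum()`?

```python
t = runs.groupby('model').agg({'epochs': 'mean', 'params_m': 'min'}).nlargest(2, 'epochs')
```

52884.0

group by model: mean(epochs), min(params_m):
          epochs  params_m
model                     
m0     39.333333        20
m1     53.500000       792
m4     72.000000       146
m5     28.000000       392
take 2 rows with largest epochs:
       epochs  params_m
model                  
m4       72.0       146
m1       53.5       792
add column epochs_times_params_m = t['epochs'] * t['params_m']:
       epochs  params_m  epochs_times_params_m
model                                         
m4       72.0       146                10512.0
m1       53.5       792                42372.0
Finally, sum of column 'epochs_times_params_m' = 52884.0.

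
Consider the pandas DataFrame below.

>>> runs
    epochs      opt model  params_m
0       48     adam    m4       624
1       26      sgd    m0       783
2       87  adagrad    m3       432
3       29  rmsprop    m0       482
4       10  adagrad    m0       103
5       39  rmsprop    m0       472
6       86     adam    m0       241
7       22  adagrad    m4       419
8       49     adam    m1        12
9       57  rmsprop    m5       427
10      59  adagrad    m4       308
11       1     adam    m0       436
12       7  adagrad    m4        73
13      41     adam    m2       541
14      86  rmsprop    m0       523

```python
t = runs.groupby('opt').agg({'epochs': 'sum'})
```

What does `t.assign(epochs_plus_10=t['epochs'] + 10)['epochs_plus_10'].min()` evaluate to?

group by opt, sum of epochs:
         epochs
opt            
adagrad     185
adam        225
rmsprop     211
sgd          26
add column epochs_plus_10 = t['epochs'] + 10:
         epochs  epochs_plus_10
opt                            
adagrad     185             195
adam        225             235
rmsprop     211             221
sgd          26              36

36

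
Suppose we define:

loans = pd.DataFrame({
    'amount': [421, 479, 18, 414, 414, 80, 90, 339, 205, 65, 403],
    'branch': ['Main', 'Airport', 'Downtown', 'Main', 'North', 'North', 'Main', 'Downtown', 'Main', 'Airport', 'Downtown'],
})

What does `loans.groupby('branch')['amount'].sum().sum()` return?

group by branch, sum of amount:
branch
Airport      544
Downtown     760
Main        1130
North        494
Name: amount, dtype: int64
Hence 2928.

2928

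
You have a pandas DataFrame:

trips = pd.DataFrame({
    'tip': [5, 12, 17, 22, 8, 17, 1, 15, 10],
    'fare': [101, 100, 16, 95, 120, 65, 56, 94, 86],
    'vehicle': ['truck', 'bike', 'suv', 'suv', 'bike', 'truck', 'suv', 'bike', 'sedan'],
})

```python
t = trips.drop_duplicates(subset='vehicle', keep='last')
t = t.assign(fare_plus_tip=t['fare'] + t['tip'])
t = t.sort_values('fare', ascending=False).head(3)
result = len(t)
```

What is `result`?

drop duplicate vehicle (keep=last):
   tip  fare vehicle
5   17    65   truck
6    1    56     suv
7   15    94    bike
8   10    86   sedan
add column fare_plus_tip = t['fare'] + t['tip']:
   tip  fare vehicle  fare_plus_tip
5   17    65   truck             82
6    1    56     suv             57
7   15    94    bike            109
8   10    86   sedan             96
sort by fare descending:
   tip  fare vehicle  fare_plus_tip
7   15    94    bike            109
8   10    86   sedan             96
5   17    65   truck             82
6    1    56     suv             57
take first 3 rows:
   tip  fare vehicle  fare_plus_tip
7   15    94    bike            109
8   10    86   sedan             96
5   17    65   truck             82

3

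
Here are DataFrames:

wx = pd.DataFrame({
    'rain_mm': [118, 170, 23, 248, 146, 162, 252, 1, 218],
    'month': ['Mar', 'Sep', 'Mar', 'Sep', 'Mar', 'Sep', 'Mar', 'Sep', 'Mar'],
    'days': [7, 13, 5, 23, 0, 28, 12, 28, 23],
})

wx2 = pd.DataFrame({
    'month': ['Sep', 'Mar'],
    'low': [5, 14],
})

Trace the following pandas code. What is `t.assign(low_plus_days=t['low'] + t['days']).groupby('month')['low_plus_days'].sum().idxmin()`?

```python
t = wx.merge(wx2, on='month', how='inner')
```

merge on 'month' (how='inner') → 9 rows:
   rain_mm month  days  low
0      118   Mar     7   14
1      170   Sep    13    5
2       23   Mar     5   14
3      248   Sep    23    5
4      146   Mar     0   14
5      162   Sep    28    5
6      252   Mar    12   14
7        1   Sep    28    5
8      218   Mar    23   14
add column low_plus_days = t['low'] + t['days']:
   rain_mm month  days  low  low_plus_days
0      118   Mar     7   14             21
1      170   Sep    13    5             18
2       23   Mar     5   14             19
3      248   Sep    23    5             28
4      146   Mar     0   14             14
5      162   Sep    28    5             33
6      252   Mar    12   14             26
7        1   Sep    28    5             33
8      218   Mar    23   14             37
group by month, sum of low_plus_days:
month
Mar    117
Sep    112
Name: low_plus_days, dtype: int64
label with the smallest value → Sep

Sep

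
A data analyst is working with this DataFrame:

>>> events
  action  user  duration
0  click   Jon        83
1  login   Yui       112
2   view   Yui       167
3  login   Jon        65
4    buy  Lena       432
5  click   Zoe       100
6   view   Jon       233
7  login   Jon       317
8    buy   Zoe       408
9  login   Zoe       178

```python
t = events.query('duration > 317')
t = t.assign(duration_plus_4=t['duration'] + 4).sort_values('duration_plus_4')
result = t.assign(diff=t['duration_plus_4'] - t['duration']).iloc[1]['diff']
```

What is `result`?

4

filter rows where duration > 317:
  action  user  duration
4    buy  Lena       432
8    buy   Zoe       408
add column duration_plus_4 = t['duration'] + 4:
  action  user  duration  duration_plus_4
4    buy  Lena       432              436
8    buy   Zoe       408              412
sort by duration_plus_4:
  action  user  duration  duration_plus_4
8    buy   Zoe       408              412
4    buy  Lena       432              436
add column diff = t['duration_plus_4'] - t['duration']:
  action  user  duration  duration_plus_4  diff
8    buy   Zoe       408              412     4
4    buy  Lena       432              436     4
So iloc[1]['diff'] = 4.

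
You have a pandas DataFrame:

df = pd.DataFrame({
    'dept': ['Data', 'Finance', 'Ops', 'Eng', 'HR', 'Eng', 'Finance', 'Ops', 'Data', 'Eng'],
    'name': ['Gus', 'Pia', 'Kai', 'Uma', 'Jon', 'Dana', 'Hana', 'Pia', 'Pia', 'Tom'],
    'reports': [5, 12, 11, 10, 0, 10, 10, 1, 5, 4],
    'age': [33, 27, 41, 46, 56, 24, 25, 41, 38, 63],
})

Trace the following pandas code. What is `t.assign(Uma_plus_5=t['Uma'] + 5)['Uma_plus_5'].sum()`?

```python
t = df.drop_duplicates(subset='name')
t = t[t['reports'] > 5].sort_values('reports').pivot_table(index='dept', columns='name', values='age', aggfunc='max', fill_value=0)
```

drop duplicate name (keep=first):
      dept  name  reports  age
0     Data   Gus        5   33
1  Finance   Pia       12   27
2      Ops   Kai       11   41
3      Eng   Uma       10   46
4       HR   Jon        0   56
5      Eng  Dana       10   24
6  Finance  Hana       10   25
9      Eng   Tom        4   63
filter rows where reports > 5:
      dept  name  reports  age
1  Finance   Pia       12   27
2      Ops   Kai       11   41
3      Eng   Uma       10   46
5      Eng  Dana       10   24
6  Finance  Hana       10   25
sort by reports:
      dept  name  reports  age
3      Eng   Uma       10   46
5      Eng  Dana       10   24
6  Finance  Hana       10   25
2      Ops   Kai       11   41
1  Finance   Pia       12   27
pivot: rows=dept, cols=name, max(age):
name     Dana  Hana  Kai  Pia  Uma
dept                              
Eng        24     0    0    0   46
Finance     0    25    0   27    0
Ops         0     0   41    0    0
add column Uma_plus_5 = t['Uma'] + 5:
name     Dana  Hana  Kai  Pia  Uma  Uma_plus_5
dept                                          
Eng        24     0    0    0   46          51
Finance     0    25    0   27    0           5
Ops         0     0   41    0    0           5

61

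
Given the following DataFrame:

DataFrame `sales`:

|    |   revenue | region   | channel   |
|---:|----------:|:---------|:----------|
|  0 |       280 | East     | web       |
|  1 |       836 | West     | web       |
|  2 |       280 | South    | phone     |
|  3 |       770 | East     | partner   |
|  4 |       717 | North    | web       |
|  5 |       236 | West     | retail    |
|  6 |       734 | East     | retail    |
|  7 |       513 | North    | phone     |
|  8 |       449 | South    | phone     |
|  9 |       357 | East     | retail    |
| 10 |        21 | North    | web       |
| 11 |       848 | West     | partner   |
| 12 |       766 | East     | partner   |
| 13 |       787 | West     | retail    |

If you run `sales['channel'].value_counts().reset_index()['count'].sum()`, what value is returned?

value_counts of channel:
channel
web        4
retail     4
phone      3
partner    3
Name: count, dtype: int64
reset_index():
   channel  count
0      web      4
1   retail      4
2    phone      3
3  partner      3
Taking the sum of column 'count' gives 14.

14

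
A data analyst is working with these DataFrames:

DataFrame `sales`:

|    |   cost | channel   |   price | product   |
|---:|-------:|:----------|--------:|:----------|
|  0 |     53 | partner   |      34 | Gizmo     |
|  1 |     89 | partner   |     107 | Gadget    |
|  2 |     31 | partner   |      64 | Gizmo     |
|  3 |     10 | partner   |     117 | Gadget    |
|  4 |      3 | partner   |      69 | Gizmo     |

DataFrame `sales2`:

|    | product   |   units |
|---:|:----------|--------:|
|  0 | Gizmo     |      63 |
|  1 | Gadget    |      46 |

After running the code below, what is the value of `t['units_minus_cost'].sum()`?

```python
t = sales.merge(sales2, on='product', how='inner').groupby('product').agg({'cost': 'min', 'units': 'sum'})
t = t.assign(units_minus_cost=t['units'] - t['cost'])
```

268

merge on 'product' (how='inner') → 5 rows:
   cost  channel  price product  units
0    53  partner     34   Gizmo     63
1    89  partner    107  Gadget     46
2    31  partner     64   Gizmo     63
3    10  partner    117  Gadget     46
4     3  partner     69   Gizmo     63
group by product: min(cost), sum(units):
         cost  units
product             
Gadget     10     92
Gizmo       3    189
add column units_minus_cost = t['units'] - t['cost']:
         cost  units  units_minus_cost
product                               
Gadget     10     92                82
Gizmo       3    189               186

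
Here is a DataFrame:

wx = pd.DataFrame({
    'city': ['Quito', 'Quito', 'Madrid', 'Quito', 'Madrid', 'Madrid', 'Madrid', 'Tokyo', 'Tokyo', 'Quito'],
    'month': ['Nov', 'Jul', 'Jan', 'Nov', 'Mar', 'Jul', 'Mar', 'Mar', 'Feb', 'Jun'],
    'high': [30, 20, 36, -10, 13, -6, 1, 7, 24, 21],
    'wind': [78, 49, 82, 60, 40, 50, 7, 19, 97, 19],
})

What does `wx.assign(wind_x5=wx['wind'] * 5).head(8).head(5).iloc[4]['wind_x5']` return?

add column wind_x5 = wx['wind'] * 5:
     city month  high  wind  wind_x5
0   Quito   Nov    30    78      390
1   Quito   Jul    20    49      245
2  Madrid   Jan    36    82      410
3   Quito   Nov   -10    60      300
4  Madrid   Mar    13    40      200
5  Madrid   Jul    -6    50      250
6  Madrid   Mar     1     7       35
7   Tokyo   Mar     7    19       95
8   Tokyo   Feb    24    97      485
9   Quito   Jun    21    19       95
take first 8 rows:
     city month  high  wind  wind_x5
0   Quito   Nov    30    78      390
1   Quito   Jul    20    49      245
2  Madrid   Jan    36    82      410
3   Quito   Nov   -10    60      300
4  Madrid   Mar    13    40      200
5  Madrid   Jul    -6    50      250
6  Madrid   Mar     1     7       35
7   Tokyo   Mar     7    19       95
take first 5 rows:
     city month  high  wind  wind_x5
0   Quito   Nov    30    78      390
1   Quito   Jul    20    49      245
2  Madrid   Jan    36    82      410
3   Quito   Nov   -10    60      300
4  Madrid   Mar    13    40      200

200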